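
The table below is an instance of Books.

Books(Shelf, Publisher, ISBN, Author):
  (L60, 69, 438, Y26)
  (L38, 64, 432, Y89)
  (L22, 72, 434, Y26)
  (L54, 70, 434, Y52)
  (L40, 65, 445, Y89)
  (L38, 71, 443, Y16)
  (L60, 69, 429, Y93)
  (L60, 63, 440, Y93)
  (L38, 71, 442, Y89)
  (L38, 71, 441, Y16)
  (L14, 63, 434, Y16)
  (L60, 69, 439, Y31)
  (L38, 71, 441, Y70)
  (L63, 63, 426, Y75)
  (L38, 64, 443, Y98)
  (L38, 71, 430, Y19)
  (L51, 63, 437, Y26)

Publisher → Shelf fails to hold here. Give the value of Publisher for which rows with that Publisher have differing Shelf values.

Publisher=69: 3 rows → Shelf = L60, L60, L60 ✓
Publisher=64: 2 rows → Shelf = L38, L38 ✓
Publisher=72: 1 row → Shelf = L22 ✓
Publisher=70: 1 row → Shelf = L54 ✓
Publisher=65: 1 row → Shelf = L40 ✓
Publisher=71: 5 rows → Shelf = L38, L38, L38, L38, L38 ✓
Publisher=63: 4 rows → Shelf takes values {L60, L14, L63, L51} — violation
The only Publisher value with inconsistent Shelf is Publisher=63.

63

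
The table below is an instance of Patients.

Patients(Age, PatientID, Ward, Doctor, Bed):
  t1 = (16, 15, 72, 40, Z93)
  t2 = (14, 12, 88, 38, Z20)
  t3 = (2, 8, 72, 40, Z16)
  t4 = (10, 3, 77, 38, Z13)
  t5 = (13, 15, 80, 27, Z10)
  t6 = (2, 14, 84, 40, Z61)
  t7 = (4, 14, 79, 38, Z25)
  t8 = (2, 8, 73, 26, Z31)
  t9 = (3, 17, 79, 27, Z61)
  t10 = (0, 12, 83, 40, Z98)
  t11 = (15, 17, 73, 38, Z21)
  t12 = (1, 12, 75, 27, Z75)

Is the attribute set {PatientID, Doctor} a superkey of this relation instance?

Yes

All 12 rows have distinct {PatientID, Doctor} values, so {PatientID, Doctor} → (all attributes) holds and {PatientID, Doctor} is a superkey.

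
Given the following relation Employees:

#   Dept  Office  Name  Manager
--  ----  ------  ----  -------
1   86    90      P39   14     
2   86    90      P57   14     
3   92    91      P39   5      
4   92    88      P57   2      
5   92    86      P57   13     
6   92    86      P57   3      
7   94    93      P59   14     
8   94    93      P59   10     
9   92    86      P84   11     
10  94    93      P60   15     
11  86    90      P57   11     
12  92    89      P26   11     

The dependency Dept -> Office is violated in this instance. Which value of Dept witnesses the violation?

92

Dept=86: rows 1, 2, 11 → Office = 90, 90, 90 ✓
Dept=92: rows 3, 4, 5, 6, 9, 12 → Office takes values {91, 88, 86, 89} — violation
Dept=94: rows 7, 8, 10 → Office = 93, 93, 93 ✓
The only Dept value with inconsistent Office is Dept=92.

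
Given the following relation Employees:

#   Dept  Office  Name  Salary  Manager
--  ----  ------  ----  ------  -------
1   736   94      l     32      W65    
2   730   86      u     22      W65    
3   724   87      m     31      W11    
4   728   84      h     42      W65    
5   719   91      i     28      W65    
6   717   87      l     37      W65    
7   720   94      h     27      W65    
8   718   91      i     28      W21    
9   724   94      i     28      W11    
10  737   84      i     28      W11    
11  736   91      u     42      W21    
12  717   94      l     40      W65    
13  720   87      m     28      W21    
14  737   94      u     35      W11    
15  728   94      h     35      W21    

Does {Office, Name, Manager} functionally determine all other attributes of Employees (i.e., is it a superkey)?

No

Rows 1 and 12 have the same {Office, Name, Manager} value (Office=94, Name=l, Manager=W65) but are distinct tuples, so {Office, Name, Manager} does not determine every attribute — not a superkey.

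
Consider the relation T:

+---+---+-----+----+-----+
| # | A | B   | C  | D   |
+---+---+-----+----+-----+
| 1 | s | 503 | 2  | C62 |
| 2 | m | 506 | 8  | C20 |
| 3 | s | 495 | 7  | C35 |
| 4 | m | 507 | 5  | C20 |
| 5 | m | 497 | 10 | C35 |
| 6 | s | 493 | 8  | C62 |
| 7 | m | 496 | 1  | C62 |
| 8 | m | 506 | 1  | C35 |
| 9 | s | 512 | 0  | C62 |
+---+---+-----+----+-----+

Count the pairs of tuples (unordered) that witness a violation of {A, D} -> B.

(A=s, D=C62): violating pairs (1,6), (1,9), (6,9) — 3 pairs.
(A=m, D=C20): violating pairs (2,4) — 1 pair.
(A=m, D=C35): violating pairs (5,8) — 1 pair.

5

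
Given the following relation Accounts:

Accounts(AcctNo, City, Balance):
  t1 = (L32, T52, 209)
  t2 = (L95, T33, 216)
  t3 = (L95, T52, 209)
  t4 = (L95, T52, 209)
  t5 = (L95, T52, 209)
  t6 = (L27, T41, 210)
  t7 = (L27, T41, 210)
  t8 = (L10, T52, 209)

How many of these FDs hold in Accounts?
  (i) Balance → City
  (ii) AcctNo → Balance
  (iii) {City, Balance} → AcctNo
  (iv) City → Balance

2

(i) Balance → City: every LHS value maps to a single RHS value — holds.
(ii) AcctNo → Balance: AcctNo=L95: rows 2, 3, 4, 5 → Balance takes values {216, 209} — violation — fails.
(iii) {City, Balance} → AcctNo: (City=T52, Balance=209): rows 1, 3, 4, 5, 8 → AcctNo takes values {L32, L95, L10} — violation — fails.
(iv) City → Balance: every LHS value maps to a single RHS value — holds.
2 of the 4 dependencies hold.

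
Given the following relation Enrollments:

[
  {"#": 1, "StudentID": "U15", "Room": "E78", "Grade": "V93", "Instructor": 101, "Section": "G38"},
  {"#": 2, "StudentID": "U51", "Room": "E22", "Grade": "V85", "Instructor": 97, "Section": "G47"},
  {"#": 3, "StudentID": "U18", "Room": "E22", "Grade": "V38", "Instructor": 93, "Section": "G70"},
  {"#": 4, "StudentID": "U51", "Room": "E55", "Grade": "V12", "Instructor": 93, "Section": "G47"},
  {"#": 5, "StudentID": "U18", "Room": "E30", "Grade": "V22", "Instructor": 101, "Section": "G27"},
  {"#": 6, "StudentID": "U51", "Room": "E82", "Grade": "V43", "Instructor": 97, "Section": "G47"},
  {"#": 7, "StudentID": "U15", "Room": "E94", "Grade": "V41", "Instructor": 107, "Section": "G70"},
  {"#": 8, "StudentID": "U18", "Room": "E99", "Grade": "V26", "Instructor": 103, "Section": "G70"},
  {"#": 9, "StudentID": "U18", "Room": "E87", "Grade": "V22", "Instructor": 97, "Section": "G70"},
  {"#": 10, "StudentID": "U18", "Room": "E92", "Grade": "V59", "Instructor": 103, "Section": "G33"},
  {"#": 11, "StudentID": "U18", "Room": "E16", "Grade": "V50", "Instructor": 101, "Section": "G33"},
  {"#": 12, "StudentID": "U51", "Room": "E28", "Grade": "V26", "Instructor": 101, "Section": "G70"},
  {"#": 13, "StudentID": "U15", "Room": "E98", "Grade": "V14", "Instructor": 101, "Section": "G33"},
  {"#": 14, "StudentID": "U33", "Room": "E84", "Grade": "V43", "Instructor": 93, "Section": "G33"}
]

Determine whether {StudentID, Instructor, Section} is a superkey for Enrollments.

Rows 2 and 6 have the same {StudentID, Instructor, Section} value (StudentID=U51, Instructor=97, Section=G47) but are distinct tuples, so {StudentID, Instructor, Section} does not determine every attribute — not a superkey.

No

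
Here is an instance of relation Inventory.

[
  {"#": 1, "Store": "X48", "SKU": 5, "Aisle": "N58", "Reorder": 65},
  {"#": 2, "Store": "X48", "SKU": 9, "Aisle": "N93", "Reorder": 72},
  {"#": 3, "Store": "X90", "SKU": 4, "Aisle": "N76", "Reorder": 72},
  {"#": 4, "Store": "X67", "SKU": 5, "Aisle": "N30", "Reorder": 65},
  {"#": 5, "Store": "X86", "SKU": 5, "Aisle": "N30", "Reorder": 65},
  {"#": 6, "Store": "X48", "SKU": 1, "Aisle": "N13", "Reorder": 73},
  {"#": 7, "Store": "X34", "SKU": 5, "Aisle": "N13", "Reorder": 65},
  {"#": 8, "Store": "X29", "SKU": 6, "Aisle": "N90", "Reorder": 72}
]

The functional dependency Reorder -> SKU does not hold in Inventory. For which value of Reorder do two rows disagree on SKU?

Reorder=65: rows 1, 4, 5, 7 → SKU = 5, 5, 5, 5 ✓
Reorder=72: rows 2, 3, 8 → SKU takes values {9, 4, 6} — violation
Reorder=73: row 6 → SKU = 1 ✓
The only Reorder value with inconsistent SKU is Reorder=72.

72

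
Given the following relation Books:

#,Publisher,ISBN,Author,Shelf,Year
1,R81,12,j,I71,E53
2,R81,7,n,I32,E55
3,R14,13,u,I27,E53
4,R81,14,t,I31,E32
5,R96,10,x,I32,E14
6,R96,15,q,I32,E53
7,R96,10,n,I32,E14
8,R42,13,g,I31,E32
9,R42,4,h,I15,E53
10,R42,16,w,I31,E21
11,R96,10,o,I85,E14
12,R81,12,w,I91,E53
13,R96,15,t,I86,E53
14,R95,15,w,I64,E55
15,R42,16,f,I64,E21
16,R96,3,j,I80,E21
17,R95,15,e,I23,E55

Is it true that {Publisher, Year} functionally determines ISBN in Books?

Yes

(Publisher=R81, Year=E53): rows 1, 12 → ISBN = 12, 12 ✓
(Publisher=R81, Year=E55): row 2 → ISBN = 7 ✓
(Publisher=R14, Year=E53): row 3 → ISBN = 13 ✓
(Publisher=R81, Year=E32): row 4 → ISBN = 14 ✓
(Publisher=R96, Year=E14): rows 5, 7, 11 → ISBN = 10, 10, 10 ✓
(Publisher=R96, Year=E53): rows 6, 13 → ISBN = 15, 15 ✓
(Publisher=R42, Year=E32): row 8 → ISBN = 13 ✓
(Publisher=R42, Year=E53): row 9 → ISBN = 4 ✓
(Publisher=R42, Year=E21): rows 10, 15 → ISBN = 16, 16 ✓
(Publisher=R95, Year=E55): rows 14, 17 → ISBN = 15, 15 ✓
(Publisher=R96, Year=E21): row 16 → ISBN = 3 ✓
Every {Publisher, Year} value is associated with a single ISBN value, so {Publisher, Year} → ISBN holds.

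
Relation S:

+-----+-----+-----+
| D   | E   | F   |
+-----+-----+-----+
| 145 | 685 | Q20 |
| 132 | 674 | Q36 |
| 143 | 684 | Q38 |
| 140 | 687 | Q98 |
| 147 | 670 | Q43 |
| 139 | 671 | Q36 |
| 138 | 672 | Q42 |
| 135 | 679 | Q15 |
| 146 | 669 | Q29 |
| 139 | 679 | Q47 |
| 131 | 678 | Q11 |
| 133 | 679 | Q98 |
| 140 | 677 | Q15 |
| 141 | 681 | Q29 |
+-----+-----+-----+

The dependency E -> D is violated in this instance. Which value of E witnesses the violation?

E=685: 1 row → D = 145 ✓
E=674: 1 row → D = 132 ✓
E=684: 1 row → D = 143 ✓
E=687: 1 row → D = 140 ✓
E=670: 1 row → D = 147 ✓
E=671: 1 row → D = 139 ✓
E=672: 1 row → D = 138 ✓
E=679: 3 rows → D takes values {135, 139, 133} — violation
E=669: 1 row → D = 146 ✓
E=678: 1 row → D = 131 ✓
E=677: 1 row → D = 140 ✓
E=681: 1 row → D = 141 ✓
The only E value with inconsistent D is E=679.

679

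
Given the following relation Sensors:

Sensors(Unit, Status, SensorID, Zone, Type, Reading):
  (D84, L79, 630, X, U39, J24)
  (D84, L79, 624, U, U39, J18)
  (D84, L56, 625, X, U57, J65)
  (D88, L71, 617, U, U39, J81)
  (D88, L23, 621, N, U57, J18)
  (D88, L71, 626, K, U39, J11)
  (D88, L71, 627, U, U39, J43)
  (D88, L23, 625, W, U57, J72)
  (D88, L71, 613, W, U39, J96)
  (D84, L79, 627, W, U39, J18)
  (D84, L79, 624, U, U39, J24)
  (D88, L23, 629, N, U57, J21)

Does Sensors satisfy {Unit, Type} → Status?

Yes

(Unit=D84, Type=U39): 4 rows → Status = L79, L79, L79, L79 ✓
(Unit=D84, Type=U57): 1 row → Status = L56 ✓
(Unit=D88, Type=U39): 4 rows → Status = L71, L71, L71, L71 ✓
(Unit=D88, Type=U57): 3 rows → Status = L23, L23, L23 ✓
Every {Unit, Type} value is associated with a single Status value, so {Unit, Type} → Status holds.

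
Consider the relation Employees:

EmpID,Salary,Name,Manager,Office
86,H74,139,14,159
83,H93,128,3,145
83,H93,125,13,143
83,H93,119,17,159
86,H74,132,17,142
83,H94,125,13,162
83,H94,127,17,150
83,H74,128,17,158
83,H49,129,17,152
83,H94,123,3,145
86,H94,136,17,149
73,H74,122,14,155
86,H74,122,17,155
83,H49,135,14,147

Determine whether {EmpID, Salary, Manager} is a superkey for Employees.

No

Two distinct rows share (EmpID=86, Salary=H74, Manager=17), so {EmpID, Salary, Manager} does not determine every attribute — not a superkey.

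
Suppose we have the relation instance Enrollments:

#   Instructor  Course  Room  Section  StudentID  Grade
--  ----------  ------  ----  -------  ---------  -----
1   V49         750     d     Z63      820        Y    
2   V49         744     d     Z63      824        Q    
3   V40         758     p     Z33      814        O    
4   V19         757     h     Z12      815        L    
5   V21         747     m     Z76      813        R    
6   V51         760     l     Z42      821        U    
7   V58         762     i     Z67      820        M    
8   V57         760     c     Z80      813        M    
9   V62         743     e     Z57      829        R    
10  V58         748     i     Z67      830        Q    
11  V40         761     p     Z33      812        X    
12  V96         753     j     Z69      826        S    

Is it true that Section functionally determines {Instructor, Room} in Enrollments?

Section=Z63: rows 1, 2 → {Instructor,Room} = (V49, d), (V49, d) ✓
Section=Z33: rows 3, 11 → {Instructor,Room} = (V40, p), (V40, p) ✓
Section=Z12: row 4 → {Instructor,Room} = (V19, h) ✓
Section=Z76: row 5 → {Instructor,Room} = (V21, m) ✓
Section=Z42: row 6 → {Instructor,Room} = (V51, l) ✓
Section=Z67: rows 7, 10 → {Instructor,Room} = (V58, i), (V58, i) ✓
Section=Z80: row 8 → {Instructor,Room} = (V57, c) ✓
Section=Z57: row 9 → {Instructor,Room} = (V62, e) ✓
Section=Z69: row 12 → {Instructor,Room} = (V96, j) ✓
Every Section value is associated with a single {Instructor, Room} value, so Section -> {Instructor, Room} holds.

Yes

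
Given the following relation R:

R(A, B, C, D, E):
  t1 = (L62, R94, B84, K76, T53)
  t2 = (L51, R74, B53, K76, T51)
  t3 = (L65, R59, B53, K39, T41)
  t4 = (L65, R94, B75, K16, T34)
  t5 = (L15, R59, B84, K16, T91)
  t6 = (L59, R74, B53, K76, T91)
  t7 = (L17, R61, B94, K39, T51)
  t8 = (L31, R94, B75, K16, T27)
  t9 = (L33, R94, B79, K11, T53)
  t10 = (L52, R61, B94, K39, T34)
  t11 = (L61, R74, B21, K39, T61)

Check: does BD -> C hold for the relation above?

Yes

(B=R94, D=K76): row 1 → C = B84 ✓
(B=R74, D=K76): rows 2, 6 → C = B53, B53 ✓
(B=R59, D=K39): row 3 → C = B53 ✓
(B=R94, D=K16): rows 4, 8 → C = B75, B75 ✓
(B=R59, D=K16): row 5 → C = B84 ✓
(B=R61, D=K39): rows 7, 10 → C = B94, B94 ✓
(B=R94, D=K11): row 9 → C = B79 ✓
(B=R74, D=K39): row 11 → C = B21 ✓
Every BD value is associated with a single C value, so BD -> C holds.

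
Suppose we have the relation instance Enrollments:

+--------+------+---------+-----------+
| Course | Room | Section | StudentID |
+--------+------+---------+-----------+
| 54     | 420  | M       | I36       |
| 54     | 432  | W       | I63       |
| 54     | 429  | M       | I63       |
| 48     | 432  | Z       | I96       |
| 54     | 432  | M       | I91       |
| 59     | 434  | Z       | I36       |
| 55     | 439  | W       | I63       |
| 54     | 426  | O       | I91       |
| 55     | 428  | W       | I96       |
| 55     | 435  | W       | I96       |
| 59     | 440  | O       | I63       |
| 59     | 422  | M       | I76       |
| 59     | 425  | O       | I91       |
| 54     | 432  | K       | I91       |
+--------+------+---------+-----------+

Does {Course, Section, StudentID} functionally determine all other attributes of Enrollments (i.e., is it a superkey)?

No

Two distinct rows share (Course=55, Section=W, StudentID=I96), so {Course, Section, StudentID} does not determine every attribute — not a superkey.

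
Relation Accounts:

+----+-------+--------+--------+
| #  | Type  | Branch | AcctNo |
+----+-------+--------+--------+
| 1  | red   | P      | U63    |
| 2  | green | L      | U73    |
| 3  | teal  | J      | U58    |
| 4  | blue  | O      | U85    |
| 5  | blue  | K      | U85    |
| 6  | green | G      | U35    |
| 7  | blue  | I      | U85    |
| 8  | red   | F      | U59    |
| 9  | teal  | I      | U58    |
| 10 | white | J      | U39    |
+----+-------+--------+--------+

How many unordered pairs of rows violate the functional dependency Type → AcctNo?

Type=red: violating pairs (1,8) — 1 pair.
Type=green: violating pairs (2,6) — 1 pair.
Type=teal: all 2 rows agree on AcctNo — 0 pairs.
Type=blue: all 3 rows agree on AcctNo — 0 pairs.

2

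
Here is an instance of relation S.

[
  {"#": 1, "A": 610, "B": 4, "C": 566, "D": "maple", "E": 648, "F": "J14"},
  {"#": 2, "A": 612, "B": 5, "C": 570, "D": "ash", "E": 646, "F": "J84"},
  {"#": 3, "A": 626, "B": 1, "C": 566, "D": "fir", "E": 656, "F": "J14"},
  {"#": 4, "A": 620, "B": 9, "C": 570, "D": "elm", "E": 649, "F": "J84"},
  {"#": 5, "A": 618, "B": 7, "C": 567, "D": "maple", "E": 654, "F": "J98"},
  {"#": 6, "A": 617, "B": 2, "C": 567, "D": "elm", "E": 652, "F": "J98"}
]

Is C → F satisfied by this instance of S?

C=566: rows 1, 3 → F = J14, J14 ✓
C=570: rows 2, 4 → F = J84, J84 ✓
C=567: rows 5, 6 → F = J98, J98 ✓
Every C value is associated with a single F value, so C → F holds.

Yes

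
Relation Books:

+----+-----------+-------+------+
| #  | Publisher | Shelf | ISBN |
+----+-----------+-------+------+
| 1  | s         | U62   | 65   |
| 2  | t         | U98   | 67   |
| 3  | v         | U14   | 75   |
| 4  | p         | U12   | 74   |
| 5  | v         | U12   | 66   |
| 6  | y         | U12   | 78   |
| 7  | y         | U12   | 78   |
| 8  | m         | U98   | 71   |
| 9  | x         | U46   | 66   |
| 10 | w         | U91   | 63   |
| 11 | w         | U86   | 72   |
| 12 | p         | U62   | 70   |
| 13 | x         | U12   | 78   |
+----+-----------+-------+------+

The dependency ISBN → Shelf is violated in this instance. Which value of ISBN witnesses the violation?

ISBN=65: row 1 → Shelf = U62 ✓
ISBN=67: row 2 → Shelf = U98 ✓
ISBN=75: row 3 → Shelf = U14 ✓
ISBN=74: row 4 → Shelf = U12 ✓
ISBN=66: rows 5, 9 → Shelf takes values {U12, U46} — violation
ISBN=78: rows 6, 7, 13 → Shelf = U12, U12, U12 ✓
ISBN=71: row 8 → Shelf = U98 ✓
ISBN=63: row 10 → Shelf = U91 ✓
ISBN=72: row 11 → Shelf = U86 ✓
ISBN=70: row 12 → Shelf = U62 ✓
The only ISBN value with inconsistent Shelf is ISBN=66.

66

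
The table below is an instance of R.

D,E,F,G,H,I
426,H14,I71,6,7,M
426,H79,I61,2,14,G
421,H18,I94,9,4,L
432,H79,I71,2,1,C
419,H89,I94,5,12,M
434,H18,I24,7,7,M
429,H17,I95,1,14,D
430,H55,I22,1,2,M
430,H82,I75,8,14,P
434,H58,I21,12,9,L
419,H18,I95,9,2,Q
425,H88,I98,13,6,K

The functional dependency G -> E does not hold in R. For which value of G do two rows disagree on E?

1

G=6: 1 row → E = H14 ✓
G=2: 2 rows → E = H79, H79 ✓
G=9: 2 rows → E = H18, H18 ✓
G=5: 1 row → E = H89 ✓
G=7: 1 row → E = H18 ✓
G=1: 2 rows → E takes values {H17, H55} — violation
G=8: 1 row → E = H82 ✓
G=12: 1 row → E = H58 ✓
G=13: 1 row → E = H88 ✓
The only G value with inconsistent E is G=1.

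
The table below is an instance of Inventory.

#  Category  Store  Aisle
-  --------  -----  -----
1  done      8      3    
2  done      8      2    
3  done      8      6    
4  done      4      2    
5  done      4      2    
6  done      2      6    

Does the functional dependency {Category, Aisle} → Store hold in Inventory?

No

(Category=done, Aisle=3): row 1 → Store = 8 ✓
(Category=done, Aisle=2): rows 2, 4, 5 → Store takes values {8, 4} — violation
(Category=done, Aisle=6): rows 3, 6 → Store takes values {8, 2} — violation
Two rows agree on {Category, Aisle} but differ on Store, so {Category, Aisle} → Store does not hold.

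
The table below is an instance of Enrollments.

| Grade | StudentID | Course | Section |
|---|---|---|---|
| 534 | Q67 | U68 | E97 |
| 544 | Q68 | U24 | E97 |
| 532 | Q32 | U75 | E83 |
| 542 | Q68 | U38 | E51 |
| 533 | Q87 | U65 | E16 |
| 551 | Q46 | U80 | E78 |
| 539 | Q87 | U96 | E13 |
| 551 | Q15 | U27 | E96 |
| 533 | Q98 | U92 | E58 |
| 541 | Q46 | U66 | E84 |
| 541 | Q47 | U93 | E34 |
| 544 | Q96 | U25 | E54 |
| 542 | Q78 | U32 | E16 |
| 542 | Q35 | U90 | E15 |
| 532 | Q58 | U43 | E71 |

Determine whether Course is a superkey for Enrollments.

All 15 rows have distinct Course values, so Course → (all attributes) holds and Course is a superkey.

Yes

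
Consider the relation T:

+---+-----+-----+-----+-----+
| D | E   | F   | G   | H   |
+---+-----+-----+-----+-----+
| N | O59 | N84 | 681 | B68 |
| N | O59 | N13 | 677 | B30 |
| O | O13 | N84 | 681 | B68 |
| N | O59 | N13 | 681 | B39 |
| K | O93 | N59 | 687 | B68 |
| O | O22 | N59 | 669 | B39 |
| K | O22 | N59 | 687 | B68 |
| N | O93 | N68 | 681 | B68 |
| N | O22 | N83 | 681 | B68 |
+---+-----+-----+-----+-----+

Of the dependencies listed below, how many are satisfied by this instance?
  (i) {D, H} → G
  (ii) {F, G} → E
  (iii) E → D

1

(i) {D, H} → G: every LHS value maps to a single RHS value — holds.
(ii) {F, G} → E: (F=N84, G=681): 2 rows → E takes values {O59, O13} — violation; (F=N59, G=687): 2 rows → E takes values {O93, O22} — violation — fails.
(iii) E → D: E=O93: 2 rows → D takes values {K, N} — violation; E=O22: 3 rows → D takes values {O, K, N} — violation — fails.
1 of the 3 dependencies holds.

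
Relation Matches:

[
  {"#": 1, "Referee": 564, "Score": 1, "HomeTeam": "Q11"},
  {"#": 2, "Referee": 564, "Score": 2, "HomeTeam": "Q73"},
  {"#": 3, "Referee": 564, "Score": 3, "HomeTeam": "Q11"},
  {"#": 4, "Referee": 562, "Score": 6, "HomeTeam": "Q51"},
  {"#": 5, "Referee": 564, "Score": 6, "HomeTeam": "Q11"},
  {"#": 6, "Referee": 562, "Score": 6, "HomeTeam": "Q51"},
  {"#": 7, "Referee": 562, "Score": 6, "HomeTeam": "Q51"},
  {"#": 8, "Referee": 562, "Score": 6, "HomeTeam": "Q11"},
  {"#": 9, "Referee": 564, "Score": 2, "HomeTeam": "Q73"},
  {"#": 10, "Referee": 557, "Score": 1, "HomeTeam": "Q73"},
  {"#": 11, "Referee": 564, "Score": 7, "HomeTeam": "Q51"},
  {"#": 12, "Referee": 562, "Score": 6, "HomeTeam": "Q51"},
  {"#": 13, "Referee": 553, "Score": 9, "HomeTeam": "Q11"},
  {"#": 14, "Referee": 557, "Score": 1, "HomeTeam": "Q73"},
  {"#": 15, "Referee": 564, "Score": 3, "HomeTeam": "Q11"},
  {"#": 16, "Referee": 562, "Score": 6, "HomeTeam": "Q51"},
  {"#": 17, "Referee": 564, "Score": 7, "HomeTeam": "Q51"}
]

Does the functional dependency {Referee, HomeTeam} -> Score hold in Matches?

(Referee=564, HomeTeam=Q11): rows 1, 3, 5, 15 → Score takes values {1, 3, 6} — violation
(Referee=564, HomeTeam=Q73): rows 2, 9 → Score = 2, 2 ✓
(Referee=562, HomeTeam=Q51): rows 4, 6, 7, 12, 16 → Score = 6, 6, 6, 6, 6 ✓
(Referee=562, HomeTeam=Q11): row 8 → Score = 6 ✓
(Referee=557, HomeTeam=Q73): rows 10, 14 → Score = 1, 1 ✓
(Referee=564, HomeTeam=Q51): rows 11, 17 → Score = 7, 7 ✓
(Referee=553, HomeTeam=Q11): row 13 → Score = 9 ✓
Two rows agree on {Referee, HomeTeam} but differ on Score, so {Referee, HomeTeam} -> Score does not hold.

No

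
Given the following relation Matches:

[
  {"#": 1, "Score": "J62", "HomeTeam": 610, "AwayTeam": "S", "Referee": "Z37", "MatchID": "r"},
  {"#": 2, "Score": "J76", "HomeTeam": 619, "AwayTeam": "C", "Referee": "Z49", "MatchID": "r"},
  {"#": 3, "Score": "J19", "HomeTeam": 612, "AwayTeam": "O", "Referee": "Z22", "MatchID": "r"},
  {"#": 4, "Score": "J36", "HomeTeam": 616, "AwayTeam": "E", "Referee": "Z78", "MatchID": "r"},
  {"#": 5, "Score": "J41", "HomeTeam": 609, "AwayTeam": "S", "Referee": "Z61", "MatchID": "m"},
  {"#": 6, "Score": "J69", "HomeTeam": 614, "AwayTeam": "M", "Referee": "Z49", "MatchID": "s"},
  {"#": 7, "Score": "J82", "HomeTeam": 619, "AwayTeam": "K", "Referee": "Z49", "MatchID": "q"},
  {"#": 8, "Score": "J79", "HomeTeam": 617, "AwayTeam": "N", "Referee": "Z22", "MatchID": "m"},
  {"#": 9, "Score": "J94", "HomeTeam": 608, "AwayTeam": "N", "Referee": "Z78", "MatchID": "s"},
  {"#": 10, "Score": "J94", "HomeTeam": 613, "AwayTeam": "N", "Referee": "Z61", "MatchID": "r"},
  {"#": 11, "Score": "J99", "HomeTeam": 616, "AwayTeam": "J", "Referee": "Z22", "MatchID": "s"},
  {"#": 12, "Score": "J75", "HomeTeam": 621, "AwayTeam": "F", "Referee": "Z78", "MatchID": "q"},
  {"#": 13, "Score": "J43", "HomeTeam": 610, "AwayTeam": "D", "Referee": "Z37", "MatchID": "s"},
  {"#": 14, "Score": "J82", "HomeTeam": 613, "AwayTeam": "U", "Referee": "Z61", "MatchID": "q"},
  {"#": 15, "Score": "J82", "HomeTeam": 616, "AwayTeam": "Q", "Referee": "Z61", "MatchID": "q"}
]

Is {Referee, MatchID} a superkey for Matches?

Rows 14 and 15 have the same {Referee, MatchID} value (Referee=Z61, MatchID=q) but are distinct tuples, so {Referee, MatchID} does not determine every attribute — not a superkey.

No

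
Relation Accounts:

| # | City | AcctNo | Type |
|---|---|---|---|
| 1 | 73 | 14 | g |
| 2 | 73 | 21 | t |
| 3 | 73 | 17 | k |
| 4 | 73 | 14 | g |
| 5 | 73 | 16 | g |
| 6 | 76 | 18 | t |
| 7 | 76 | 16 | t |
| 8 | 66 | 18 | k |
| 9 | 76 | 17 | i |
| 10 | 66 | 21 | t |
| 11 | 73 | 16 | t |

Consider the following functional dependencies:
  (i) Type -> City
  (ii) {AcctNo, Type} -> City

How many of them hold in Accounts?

0

(i) Type -> City: Type=t: rows 2, 6, 7, 10, 11 → City takes values {73, 76, 66} — violation; Type=k: rows 3, 8 → City takes values {73, 66} — violation — fails.
(ii) {AcctNo, Type} -> City: (AcctNo=21, Type=t): rows 2, 10 → City takes values {73, 66} — violation; (AcctNo=16, Type=t): rows 7, 11 → City takes values {76, 73} — violation — fails.
None of the 2 dependencies hold.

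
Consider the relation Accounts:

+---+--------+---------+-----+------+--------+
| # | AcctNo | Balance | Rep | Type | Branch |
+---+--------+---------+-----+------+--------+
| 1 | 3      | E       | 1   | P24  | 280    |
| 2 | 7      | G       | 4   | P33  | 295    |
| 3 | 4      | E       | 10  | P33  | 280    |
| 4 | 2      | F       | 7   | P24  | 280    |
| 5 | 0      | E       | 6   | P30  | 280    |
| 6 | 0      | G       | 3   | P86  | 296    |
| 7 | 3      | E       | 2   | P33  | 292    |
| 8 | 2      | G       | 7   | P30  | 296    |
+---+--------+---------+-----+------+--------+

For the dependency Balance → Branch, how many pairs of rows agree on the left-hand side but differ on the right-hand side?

5

Balance=E: violating pairs (1,7), (3,7), (5,7) — 3 pairs.
Balance=G: violating pairs (2,6), (2,8) — 2 pairs.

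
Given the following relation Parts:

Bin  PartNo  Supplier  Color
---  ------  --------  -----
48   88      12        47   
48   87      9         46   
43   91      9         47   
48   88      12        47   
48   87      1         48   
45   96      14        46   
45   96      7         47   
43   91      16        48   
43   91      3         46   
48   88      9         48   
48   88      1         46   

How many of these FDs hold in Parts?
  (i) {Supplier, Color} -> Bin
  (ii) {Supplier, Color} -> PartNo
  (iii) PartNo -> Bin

(i) {Supplier, Color} -> Bin: every LHS value maps to a single RHS value — holds.
(ii) {Supplier, Color} -> PartNo: every LHS value maps to a single RHS value — holds.
(iii) PartNo -> Bin: every LHS value maps to a single RHS value — holds.
3 of the 3 dependencies hold.

3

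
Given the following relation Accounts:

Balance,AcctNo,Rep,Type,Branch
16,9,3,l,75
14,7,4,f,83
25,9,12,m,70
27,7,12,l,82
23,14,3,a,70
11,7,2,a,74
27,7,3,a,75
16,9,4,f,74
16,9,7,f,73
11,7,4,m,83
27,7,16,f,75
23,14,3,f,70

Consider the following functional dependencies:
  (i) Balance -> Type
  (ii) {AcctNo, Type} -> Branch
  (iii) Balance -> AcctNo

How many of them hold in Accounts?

(i) Balance -> Type: Balance=16: 3 rows → Type takes values {l, f} — violation; Balance=27: 3 rows → Type takes values {l, a, f} — violation; Balance=23: 2 rows → Type takes values {a, f} — violation; Balance=11: 2 rows → Type takes values {a, m} — violation — fails.
(ii) {AcctNo, Type} -> Branch: (AcctNo=7, Type=f): 2 rows → Branch takes values {83, 75} — violation; (AcctNo=7, Type=a): 2 rows → Branch takes values {74, 75} — violation; (AcctNo=9, Type=f): 2 rows → Branch takes values {74, 73} — violation — fails.
(iii) Balance -> AcctNo: every LHS value maps to a single RHS value — holds.
1 of the 3 dependencies holds.

1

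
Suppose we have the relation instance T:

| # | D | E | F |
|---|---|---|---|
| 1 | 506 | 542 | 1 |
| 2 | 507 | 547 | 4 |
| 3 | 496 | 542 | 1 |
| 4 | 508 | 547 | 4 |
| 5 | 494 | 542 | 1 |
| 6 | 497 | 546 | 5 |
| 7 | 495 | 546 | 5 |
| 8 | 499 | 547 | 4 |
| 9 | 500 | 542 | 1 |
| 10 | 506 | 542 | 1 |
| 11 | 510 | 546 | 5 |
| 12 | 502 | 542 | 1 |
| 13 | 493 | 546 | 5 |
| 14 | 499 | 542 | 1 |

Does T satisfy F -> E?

F=1: rows 1, 3, 5, 9, 10, 12, 14 → E = 542, 542, 542, 542, 542, 542, 542 ✓
F=4: rows 2, 4, 8 → E = 547, 547, 547 ✓
F=5: rows 6, 7, 11, 13 → E = 546, 546, 546, 546 ✓
Every F value is associated with a single E value, so F -> E holds.

Yes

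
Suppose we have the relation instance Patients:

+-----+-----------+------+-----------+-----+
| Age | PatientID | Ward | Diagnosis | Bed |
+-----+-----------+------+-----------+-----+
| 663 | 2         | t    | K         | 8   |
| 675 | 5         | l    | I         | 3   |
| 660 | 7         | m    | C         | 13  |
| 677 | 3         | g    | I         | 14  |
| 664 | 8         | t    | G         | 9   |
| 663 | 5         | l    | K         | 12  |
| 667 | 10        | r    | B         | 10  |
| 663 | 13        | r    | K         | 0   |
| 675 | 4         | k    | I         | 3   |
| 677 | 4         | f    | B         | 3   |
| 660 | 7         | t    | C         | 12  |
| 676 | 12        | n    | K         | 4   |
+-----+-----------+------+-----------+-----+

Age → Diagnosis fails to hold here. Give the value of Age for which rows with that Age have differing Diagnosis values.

677

Age=663: 3 rows → Diagnosis = K, K, K ✓
Age=675: 2 rows → Diagnosis = I, I ✓
Age=660: 2 rows → Diagnosis = C, C ✓
Age=677: 2 rows → Diagnosis takes values {I, B} — violation
Age=664: 1 row → Diagnosis = G ✓
Age=667: 1 row → Diagnosis = B ✓
Age=676: 1 row → Diagnosis = K ✓
The only Age value with inconsistent Diagnosis is Age=677.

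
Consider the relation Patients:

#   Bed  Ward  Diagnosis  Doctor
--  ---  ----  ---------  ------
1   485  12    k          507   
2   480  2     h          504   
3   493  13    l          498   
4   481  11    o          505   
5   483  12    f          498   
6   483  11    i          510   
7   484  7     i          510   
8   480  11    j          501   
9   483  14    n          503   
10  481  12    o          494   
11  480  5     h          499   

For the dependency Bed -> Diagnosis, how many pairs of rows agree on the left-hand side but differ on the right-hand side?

Bed=480: violating pairs (2,8), (8,11) — 2 pairs.
Bed=481: all 2 rows agree on Diagnosis — 0 pairs.
Bed=483: violating pairs (5,6), (5,9), (6,9) — 3 pairs.

5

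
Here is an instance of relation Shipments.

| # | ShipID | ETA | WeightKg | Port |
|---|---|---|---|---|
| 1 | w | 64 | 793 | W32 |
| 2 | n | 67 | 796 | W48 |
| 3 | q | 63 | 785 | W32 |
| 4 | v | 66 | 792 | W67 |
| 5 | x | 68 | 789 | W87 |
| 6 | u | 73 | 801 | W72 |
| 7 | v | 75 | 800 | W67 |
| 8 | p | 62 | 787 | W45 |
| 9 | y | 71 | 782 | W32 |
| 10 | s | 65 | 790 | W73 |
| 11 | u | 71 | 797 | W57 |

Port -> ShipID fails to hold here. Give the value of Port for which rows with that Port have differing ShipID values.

W32

Port=W32: rows 1, 3, 9 → ShipID takes values {w, q, y} — violation
Port=W48: row 2 → ShipID = n ✓
Port=W67: rows 4, 7 → ShipID = v, v ✓
Port=W87: row 5 → ShipID = x ✓
Port=W72: row 6 → ShipID = u ✓
Port=W45: row 8 → ShipID = p ✓
Port=W73: row 10 → ShipID = s ✓
Port=W57: row 11 → ShipID = u ✓
The only Port value with inconsistent ShipID is Port=W32.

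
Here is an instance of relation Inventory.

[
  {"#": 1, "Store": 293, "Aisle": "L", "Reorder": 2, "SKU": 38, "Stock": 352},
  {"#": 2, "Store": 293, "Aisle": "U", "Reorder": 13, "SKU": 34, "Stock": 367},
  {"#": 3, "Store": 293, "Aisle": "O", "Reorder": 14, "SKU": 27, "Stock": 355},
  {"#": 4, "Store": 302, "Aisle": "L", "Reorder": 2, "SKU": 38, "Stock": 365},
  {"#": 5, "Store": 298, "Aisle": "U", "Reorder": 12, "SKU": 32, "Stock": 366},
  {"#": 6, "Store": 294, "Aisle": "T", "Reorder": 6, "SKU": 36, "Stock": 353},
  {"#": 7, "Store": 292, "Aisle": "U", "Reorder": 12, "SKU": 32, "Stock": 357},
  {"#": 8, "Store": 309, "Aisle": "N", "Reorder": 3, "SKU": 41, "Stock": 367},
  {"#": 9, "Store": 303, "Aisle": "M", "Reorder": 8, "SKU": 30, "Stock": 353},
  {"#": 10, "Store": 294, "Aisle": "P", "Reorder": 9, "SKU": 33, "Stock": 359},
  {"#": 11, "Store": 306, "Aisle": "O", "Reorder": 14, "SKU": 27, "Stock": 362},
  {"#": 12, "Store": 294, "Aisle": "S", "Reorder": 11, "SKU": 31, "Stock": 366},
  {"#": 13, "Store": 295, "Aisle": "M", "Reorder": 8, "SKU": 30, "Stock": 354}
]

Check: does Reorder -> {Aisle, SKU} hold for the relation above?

Reorder=2: rows 1, 4 → {Aisle,SKU} = (L, 38), (L, 38) ✓
Reorder=13: row 2 → {Aisle,SKU} = (U, 34) ✓
Reorder=14: rows 3, 11 → {Aisle,SKU} = (O, 27), (O, 27) ✓
Reorder=12: rows 5, 7 → {Aisle,SKU} = (U, 32), (U, 32) ✓
Reorder=6: row 6 → {Aisle,SKU} = (T, 36) ✓
Reorder=3: row 8 → {Aisle,SKU} = (N, 41) ✓
Reorder=8: rows 9, 13 → {Aisle,SKU} = (M, 30), (M, 30) ✓
Reorder=9: row 10 → {Aisle,SKU} = (P, 33) ✓
Reorder=11: row 12 → {Aisle,SKU} = (S, 31) ✓
Every Reorder value is associated with a single {Aisle, SKU} value, so Reorder -> {Aisle, SKU} holds.

Yes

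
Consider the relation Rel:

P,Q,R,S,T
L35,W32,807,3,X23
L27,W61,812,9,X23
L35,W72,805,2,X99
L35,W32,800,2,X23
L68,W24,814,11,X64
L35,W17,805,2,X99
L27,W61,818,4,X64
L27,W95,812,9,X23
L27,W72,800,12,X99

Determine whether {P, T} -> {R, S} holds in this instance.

No

(P=L35, T=X23): 2 rows → {R,S} takes values {(807, 3), (800, 2)} — violation
(P=L27, T=X23): 2 rows → {R,S} = (812, 9), (812, 9) ✓
(P=L35, T=X99): 2 rows → {R,S} = (805, 2), (805, 2) ✓
(P=L68, T=X64): 1 row → {R,S} = (814, 11) ✓
(P=L27, T=X64): 1 row → {R,S} = (818, 4) ✓
(P=L27, T=X99): 1 row → {R,S} = (800, 12) ✓
Two rows agree on {P, T} but differ on {R, S}, so {P, T} -> {R, S} does not hold.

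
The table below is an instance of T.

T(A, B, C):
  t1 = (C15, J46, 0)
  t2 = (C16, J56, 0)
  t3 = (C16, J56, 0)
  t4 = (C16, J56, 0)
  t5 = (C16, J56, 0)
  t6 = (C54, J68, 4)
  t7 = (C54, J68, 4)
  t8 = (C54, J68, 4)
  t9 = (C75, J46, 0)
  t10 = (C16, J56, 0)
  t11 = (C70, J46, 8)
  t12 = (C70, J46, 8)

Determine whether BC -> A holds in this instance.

No

(B=J46, C=0): rows 1, 9 → A takes values {C15, C75} — violation
(B=J56, C=0): rows 2, 3, 4, 5, 10 → A = C16, C16, C16, C16, C16 ✓
(B=J68, C=4): rows 6, 7, 8 → A = C54, C54, C54 ✓
(B=J46, C=8): rows 11, 12 → A = C70, C70 ✓
Two rows agree on BC but differ on A, so BC -> A does not hold.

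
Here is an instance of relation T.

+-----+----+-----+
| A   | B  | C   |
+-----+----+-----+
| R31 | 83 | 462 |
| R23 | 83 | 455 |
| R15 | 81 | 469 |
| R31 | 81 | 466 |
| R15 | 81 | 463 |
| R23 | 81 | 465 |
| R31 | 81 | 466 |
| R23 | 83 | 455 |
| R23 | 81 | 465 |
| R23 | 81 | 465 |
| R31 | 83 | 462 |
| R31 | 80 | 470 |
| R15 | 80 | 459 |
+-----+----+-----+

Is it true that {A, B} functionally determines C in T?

(A=R31, B=83): 2 rows → C = 462, 462 ✓
(A=R23, B=83): 2 rows → C = 455, 455 ✓
(A=R15, B=81): 2 rows → C takes values {469, 463} — violation
(A=R31, B=81): 2 rows → C = 466, 466 ✓
(A=R23, B=81): 3 rows → C = 465, 465, 465 ✓
(A=R31, B=80): 1 row → C = 470 ✓
(A=R15, B=80): 1 row → C = 459 ✓
Two rows agree on {A, B} but differ on C, so {A, B} -> C does not hold.

No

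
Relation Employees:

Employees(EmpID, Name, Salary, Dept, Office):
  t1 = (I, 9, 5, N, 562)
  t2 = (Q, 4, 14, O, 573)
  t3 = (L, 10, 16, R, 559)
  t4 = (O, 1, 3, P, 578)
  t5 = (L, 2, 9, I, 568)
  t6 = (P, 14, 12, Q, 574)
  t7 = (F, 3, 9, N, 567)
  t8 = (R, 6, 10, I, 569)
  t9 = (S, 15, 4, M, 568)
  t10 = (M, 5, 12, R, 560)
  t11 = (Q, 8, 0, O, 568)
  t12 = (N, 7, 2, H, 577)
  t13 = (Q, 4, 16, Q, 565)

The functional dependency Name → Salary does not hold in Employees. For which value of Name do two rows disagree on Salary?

4

Name=9: row 1 → Salary = 5 ✓
Name=4: rows 2, 13 → Salary takes values {14, 16} — violation
Name=10: row 3 → Salary = 16 ✓
Name=1: row 4 → Salary = 3 ✓
Name=2: row 5 → Salary = 9 ✓
Name=14: row 6 → Salary = 12 ✓
Name=3: row 7 → Salary = 9 ✓
Name=6: row 8 → Salary = 10 ✓
Name=15: row 9 → Salary = 4 ✓
Name=5: row 10 → Salary = 12 ✓
Name=8: row 11 → Salary = 0 ✓
Name=7: row 12 → Salary = 2 ✓
The only Name value with inconsistent Salary is Name=4.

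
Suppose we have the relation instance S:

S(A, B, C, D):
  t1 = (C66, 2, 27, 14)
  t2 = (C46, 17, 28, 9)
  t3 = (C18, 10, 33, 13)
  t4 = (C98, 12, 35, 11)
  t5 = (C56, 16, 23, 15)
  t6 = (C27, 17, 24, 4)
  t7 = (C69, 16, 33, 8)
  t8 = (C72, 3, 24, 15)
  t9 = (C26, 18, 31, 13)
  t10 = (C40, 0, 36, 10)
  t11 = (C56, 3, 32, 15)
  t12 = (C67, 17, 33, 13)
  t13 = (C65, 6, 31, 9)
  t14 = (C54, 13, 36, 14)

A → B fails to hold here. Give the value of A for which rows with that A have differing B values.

A=C66: row 1 → B = 2 ✓
A=C46: row 2 → B = 17 ✓
A=C18: row 3 → B = 10 ✓
A=C98: row 4 → B = 12 ✓
A=C56: rows 5, 11 → B takes values {16, 3} — violation
A=C27: row 6 → B = 17 ✓
A=C69: row 7 → B = 16 ✓
A=C72: row 8 → B = 3 ✓
A=C26: row 9 → B = 18 ✓
A=C40: row 10 → B = 0 ✓
A=C67: row 12 → B = 17 ✓
A=C65: row 13 → B = 6 ✓
A=C54: row 14 → B = 13 ✓
The only A value with inconsistent B is A=C56.

C56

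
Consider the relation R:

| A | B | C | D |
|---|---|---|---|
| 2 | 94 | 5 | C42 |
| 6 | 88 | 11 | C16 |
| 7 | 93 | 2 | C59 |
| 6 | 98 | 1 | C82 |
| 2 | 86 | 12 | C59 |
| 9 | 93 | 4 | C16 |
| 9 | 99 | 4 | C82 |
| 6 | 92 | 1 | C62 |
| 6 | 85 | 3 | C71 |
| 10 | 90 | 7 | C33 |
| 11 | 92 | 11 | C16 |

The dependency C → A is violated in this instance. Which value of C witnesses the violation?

C=5: 1 row → A = 2 ✓
C=11: 2 rows → A takes values {6, 11} — violation
C=2: 1 row → A = 7 ✓
C=1: 2 rows → A = 6, 6 ✓
C=12: 1 row → A = 2 ✓
C=4: 2 rows → A = 9, 9 ✓
C=3: 1 row → A = 6 ✓
C=7: 1 row → A = 10 ✓
The only C value with inconsistent A is C=11.

11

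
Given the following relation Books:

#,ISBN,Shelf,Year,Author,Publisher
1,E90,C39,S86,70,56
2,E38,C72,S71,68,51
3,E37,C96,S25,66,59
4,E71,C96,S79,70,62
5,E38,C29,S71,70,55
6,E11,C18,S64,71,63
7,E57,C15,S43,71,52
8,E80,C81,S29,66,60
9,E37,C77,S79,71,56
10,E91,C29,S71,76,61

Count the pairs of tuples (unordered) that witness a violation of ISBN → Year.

ISBN=E38: all 2 rows agree on Year — 0 pairs.
ISBN=E37: violating pairs (3,9) — 1 pair.

1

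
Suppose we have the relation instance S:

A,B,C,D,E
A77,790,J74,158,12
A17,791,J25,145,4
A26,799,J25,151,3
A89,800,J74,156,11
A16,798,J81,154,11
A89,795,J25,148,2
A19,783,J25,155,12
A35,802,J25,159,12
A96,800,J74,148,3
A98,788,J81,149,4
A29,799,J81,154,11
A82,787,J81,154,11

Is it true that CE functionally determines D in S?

(C=J74, E=12): 1 row → D = 158 ✓
(C=J25, E=4): 1 row → D = 145 ✓
(C=J25, E=3): 1 row → D = 151 ✓
(C=J74, E=11): 1 row → D = 156 ✓
(C=J81, E=11): 3 rows → D = 154, 154, 154 ✓
(C=J25, E=2): 1 row → D = 148 ✓
(C=J25, E=12): 2 rows → D takes values {155, 159} — violation
(C=J74, E=3): 1 row → D = 148 ✓
(C=J81, E=4): 1 row → D = 149 ✓
Two rows agree on CE but differ on D, so CE -> D does not hold.

No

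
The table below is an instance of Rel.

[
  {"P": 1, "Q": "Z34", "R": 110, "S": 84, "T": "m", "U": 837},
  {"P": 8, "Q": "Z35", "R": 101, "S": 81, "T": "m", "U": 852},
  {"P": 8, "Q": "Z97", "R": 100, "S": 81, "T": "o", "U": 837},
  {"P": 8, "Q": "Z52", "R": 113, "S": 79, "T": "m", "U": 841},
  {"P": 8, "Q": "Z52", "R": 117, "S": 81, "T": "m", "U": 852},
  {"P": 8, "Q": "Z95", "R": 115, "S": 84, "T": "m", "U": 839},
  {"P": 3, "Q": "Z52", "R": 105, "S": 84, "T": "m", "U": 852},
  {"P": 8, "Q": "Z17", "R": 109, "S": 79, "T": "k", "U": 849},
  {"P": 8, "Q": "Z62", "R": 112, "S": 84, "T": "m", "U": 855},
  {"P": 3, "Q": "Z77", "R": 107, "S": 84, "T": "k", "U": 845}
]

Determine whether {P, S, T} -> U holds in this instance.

(P=1, S=84, T=m): 1 row → U = 837 ✓
(P=8, S=81, T=m): 2 rows → U = 852, 852 ✓
(P=8, S=81, T=o): 1 row → U = 837 ✓
(P=8, S=79, T=m): 1 row → U = 841 ✓
(P=8, S=84, T=m): 2 rows → U takes values {839, 855} — violation
(P=3, S=84, T=m): 1 row → U = 852 ✓
(P=8, S=79, T=k): 1 row → U = 849 ✓
(P=3, S=84, T=k): 1 row → U = 845 ✓
Two rows agree on {P, S, T} but differ on U, so {P, S, T} -> U does not hold.

No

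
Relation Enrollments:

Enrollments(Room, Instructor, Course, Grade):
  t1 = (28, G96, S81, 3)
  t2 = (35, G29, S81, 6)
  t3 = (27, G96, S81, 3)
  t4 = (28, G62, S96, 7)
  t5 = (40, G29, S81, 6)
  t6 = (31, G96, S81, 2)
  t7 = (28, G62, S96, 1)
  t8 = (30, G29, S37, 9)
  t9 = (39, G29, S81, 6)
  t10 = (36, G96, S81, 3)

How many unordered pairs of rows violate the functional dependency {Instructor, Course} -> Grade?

(Instructor=G96, Course=S81): violating pairs (1,6), (3,6), (6,10) — 3 pairs.
(Instructor=G29, Course=S81): all 3 rows agree on Grade — 0 pairs.
(Instructor=G62, Course=S96): violating pairs (4,7) — 1 pair.

4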